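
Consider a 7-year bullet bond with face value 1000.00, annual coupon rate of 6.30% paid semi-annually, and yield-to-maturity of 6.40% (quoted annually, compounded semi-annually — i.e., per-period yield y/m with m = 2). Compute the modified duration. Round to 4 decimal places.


Answer: Modified duration = 5.5840

Derivation:
Coupon per period c = face * coupon_rate / m = 31.500000
Periods per year m = 2; per-period yield y/m = 0.032000
Number of cashflows N = 14
Cashflows (t years, CF_t, discount factor 1/(1+y/m)^(m*t), PV):
  t = 0.5000: CF_t = 31.500000, DF = 0.968992, PV = 30.523256
  t = 1.0000: CF_t = 31.500000, DF = 0.938946, PV = 29.576798
  t = 1.5000: CF_t = 31.500000, DF = 0.909831, PV = 28.659688
  t = 2.0000: CF_t = 31.500000, DF = 0.881620, PV = 27.771016
  t = 2.5000: CF_t = 31.500000, DF = 0.854283, PV = 26.909899
  t = 3.0000: CF_t = 31.500000, DF = 0.827793, PV = 26.075484
  t = 3.5000: CF_t = 31.500000, DF = 0.802125, PV = 25.266941
  t = 4.0000: CF_t = 31.500000, DF = 0.777253, PV = 24.483470
  t = 4.5000: CF_t = 31.500000, DF = 0.753152, PV = 23.724293
  t = 5.0000: CF_t = 31.500000, DF = 0.729799, PV = 22.988656
  t = 5.5000: CF_t = 31.500000, DF = 0.707169, PV = 22.275829
  t = 6.0000: CF_t = 31.500000, DF = 0.685241, PV = 21.585106
  t = 6.5000: CF_t = 31.500000, DF = 0.663994, PV = 20.915800
  t = 7.0000: CF_t = 1031.500000, DF = 0.643405, PV = 663.671962
Price P = sum_t PV_t = 994.428199
First compute Macaulay numerator sum_t t * PV_t:
  t * PV_t at t = 0.5000: 15.261628
  t * PV_t at t = 1.0000: 29.576798
  t * PV_t at t = 1.5000: 42.989532
  t * PV_t at t = 2.0000: 55.542031
  t * PV_t at t = 2.5000: 67.274747
  t * PV_t at t = 3.0000: 78.226451
  t * PV_t at t = 3.5000: 88.434295
  t * PV_t at t = 4.0000: 97.933881
  t * PV_t at t = 4.5000: 106.759318
  t * PV_t at t = 5.0000: 114.943280
  t * PV_t at t = 5.5000: 122.517062
  t * PV_t at t = 6.0000: 129.510636
  t * PV_t at t = 6.5000: 135.952703
  t * PV_t at t = 7.0000: 4645.703731
Macaulay duration D = 5730.626094 / 994.428199 = 5.762735
Modified duration = D / (1 + y/m) = 5.762735 / (1 + 0.032000) = 5.584045


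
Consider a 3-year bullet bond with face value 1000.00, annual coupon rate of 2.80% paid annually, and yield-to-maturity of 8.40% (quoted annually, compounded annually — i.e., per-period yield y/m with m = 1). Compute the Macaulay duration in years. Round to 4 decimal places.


Answer: Macaulay duration = 2.9119 years

Derivation:
Coupon per period c = face * coupon_rate / m = 28.000000
Periods per year m = 1; per-period yield y/m = 0.084000
Number of cashflows N = 3
Cashflows (t years, CF_t, discount factor 1/(1+y/m)^(m*t), PV):
  t = 1.0000: CF_t = 28.000000, DF = 0.922509, PV = 25.830258
  t = 2.0000: CF_t = 28.000000, DF = 0.851023, PV = 23.828652
  t = 3.0000: CF_t = 1028.000000, DF = 0.785077, PV = 807.058969
Price P = sum_t PV_t = 856.717878
Macaulay numerator sum_t t * PV_t:
  t * PV_t at t = 1.0000: 25.830258
  t * PV_t at t = 2.0000: 47.657303
  t * PV_t at t = 3.0000: 2421.176906
Macaulay duration D = (sum_t t * PV_t) / P = 2494.664467 / 856.717878 = 2.911886


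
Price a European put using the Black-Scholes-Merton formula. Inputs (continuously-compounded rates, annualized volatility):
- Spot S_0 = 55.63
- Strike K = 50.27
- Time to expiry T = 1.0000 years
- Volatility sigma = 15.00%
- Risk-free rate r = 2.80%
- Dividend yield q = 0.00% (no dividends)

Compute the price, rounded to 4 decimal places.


d1 = (ln(S/K) + (r - q + 0.5*sigma^2) * T) / (sigma * sqrt(T)) = 0.93709431
d2 = d1 - sigma * sqrt(T) = 0.78709431
exp(-rT) = 0.97238837; exp(-qT) = 1.00000000
P = K * exp(-rT) * N(-d2) - S_0 * exp(-qT) * N(-d1)
N(-d1) = 0.17435502; N(-d2) = 0.21561333
P = 50.2700 * 0.97238837 * 0.21561333 - 55.6300 * 1.00000000 * 0.17435502 = 0.8402

Answer: Price = 0.8402


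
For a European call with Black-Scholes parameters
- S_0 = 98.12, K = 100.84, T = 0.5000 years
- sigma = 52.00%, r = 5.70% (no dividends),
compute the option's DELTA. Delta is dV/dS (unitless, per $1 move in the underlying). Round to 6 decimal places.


Answer: Delta = 0.574167

Derivation:
d1 = 0.1869919870; d2 = -0.1807035392
phi(d1) = 0.3920281875; exp(-qT) = 1.0000000000; exp(-rT) = 0.9719022941
N(d1) = 0.5741665422
Delta = exp(-qT) * N(d1) = 1.0000000000 * 0.5741665422 = 0.574167


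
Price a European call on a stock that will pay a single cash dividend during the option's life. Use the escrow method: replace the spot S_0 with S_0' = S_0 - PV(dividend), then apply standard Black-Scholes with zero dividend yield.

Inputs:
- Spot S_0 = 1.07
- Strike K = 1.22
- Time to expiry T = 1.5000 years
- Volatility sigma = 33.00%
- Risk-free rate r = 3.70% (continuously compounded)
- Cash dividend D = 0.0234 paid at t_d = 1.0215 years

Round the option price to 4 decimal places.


PV(D) = D * exp(-r * t_d) = 0.0234 * 0.96290984 = 0.02253209
S_0' = S_0 - PV(D) = 1.0700 - 0.02253209 = 1.04746791
d1 = (ln(S_0'/K) + (r + sigma^2/2)*T) / (sigma*sqrt(T)) = -0.03785605
d2 = d1 - sigma*sqrt(T) = -0.44202186
exp(-rT) = 0.94601202
N(d1) = 0.48490123; N(d2) = 0.32923669
C = S_0' * N(d1) - K * exp(-rT) * N(d2) = 1.04746791 * 0.48490123 - 1.2200 * 0.94601202 * 0.32923669 = 0.1279

Answer: Price = 0.1279


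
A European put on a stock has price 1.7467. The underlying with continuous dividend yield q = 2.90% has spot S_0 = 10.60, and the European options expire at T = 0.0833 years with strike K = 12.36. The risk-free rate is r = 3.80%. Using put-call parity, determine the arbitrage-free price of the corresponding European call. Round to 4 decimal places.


Answer: Call price = 0.0002

Derivation:
Put-call parity: C - P = S_0 * exp(-qT) - K * exp(-rT).
S_0 * exp(-qT) = 10.6000 * 0.99758722 = 10.57442448
K * exp(-rT) = 12.3600 * 0.99683960 = 12.32093751
C = P + S*exp(-qT) - K*exp(-rT)
C = 1.7467 + 10.57442448 - 12.32093751 = 0.0002


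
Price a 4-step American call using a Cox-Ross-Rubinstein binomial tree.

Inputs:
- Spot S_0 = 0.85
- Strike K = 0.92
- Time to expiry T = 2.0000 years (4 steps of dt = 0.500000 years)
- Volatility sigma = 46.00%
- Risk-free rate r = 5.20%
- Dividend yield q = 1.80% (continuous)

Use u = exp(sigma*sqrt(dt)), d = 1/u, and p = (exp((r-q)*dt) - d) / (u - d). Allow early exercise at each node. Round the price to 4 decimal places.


Answer: Price = V(0,0) = 0.2032

Derivation:
dt = T/N = 0.500000
u = exp(sigma*sqrt(dt)) = 1.384403; d = 1/u = 0.722333
p = (exp((r-q)*dt) - d) / (u - d) = 0.445289
Discount per step: exp(-r*dt) = 0.974335
Stock lattice S(k, i) with i counting down-moves:
  k=0: S(0,0) = 0.8500
  k=1: S(1,0) = 1.1767; S(1,1) = 0.6140
  k=2: S(2,0) = 1.6291; S(2,1) = 0.8500; S(2,2) = 0.4435
  k=3: S(3,0) = 2.2553; S(3,1) = 1.1767; S(3,2) = 0.6140; S(3,3) = 0.3204
  k=4: S(4,0) = 3.1223; S(4,1) = 1.6291; S(4,2) = 0.8500; S(4,3) = 0.4435; S(4,4) = 0.2314
Terminal payoffs V(N, i) = max(S_T - K, 0):
  V(4,0) = 2.202261; V(4,1) = 0.709086; V(4,2) = 0.000000; V(4,3) = 0.000000; V(4,4) = 0.000000
Backward induction: V(k, i) = exp(-r*dt) * [p * V(k+1, i) + (1-p) * V(k+1, i+1)]; then take max(V_cont, immediate exercise) for American.
  V(3,0) = exp(-r*dt) * [p*2.202261 + (1-p)*0.709086] = 1.338717; exercise = 1.335312; V(3,0) = max -> 1.338717
  V(3,1) = exp(-r*dt) * [p*0.709086 + (1-p)*0.000000] = 0.307644; exercise = 0.256743; V(3,1) = max -> 0.307644
  V(3,2) = exp(-r*dt) * [p*0.000000 + (1-p)*0.000000] = 0.000000; exercise = 0.000000; V(3,2) = max -> 0.000000
  V(3,3) = exp(-r*dt) * [p*0.000000 + (1-p)*0.000000] = 0.000000; exercise = 0.000000; V(3,3) = max -> 0.000000
  V(2,0) = exp(-r*dt) * [p*1.338717 + (1-p)*0.307644] = 0.747090; exercise = 0.709086; V(2,0) = max -> 0.747090
  V(2,1) = exp(-r*dt) * [p*0.307644 + (1-p)*0.000000] = 0.133475; exercise = 0.000000; V(2,1) = max -> 0.133475
  V(2,2) = exp(-r*dt) * [p*0.000000 + (1-p)*0.000000] = 0.000000; exercise = 0.000000; V(2,2) = max -> 0.000000
  V(1,0) = exp(-r*dt) * [p*0.747090 + (1-p)*0.133475] = 0.396273; exercise = 0.256743; V(1,0) = max -> 0.396273
  V(1,1) = exp(-r*dt) * [p*0.133475 + (1-p)*0.000000] = 0.057909; exercise = 0.000000; V(1,1) = max -> 0.057909
  V(0,0) = exp(-r*dt) * [p*0.396273 + (1-p)*0.057909] = 0.203226; exercise = 0.000000; V(0,0) = max -> 0.203226


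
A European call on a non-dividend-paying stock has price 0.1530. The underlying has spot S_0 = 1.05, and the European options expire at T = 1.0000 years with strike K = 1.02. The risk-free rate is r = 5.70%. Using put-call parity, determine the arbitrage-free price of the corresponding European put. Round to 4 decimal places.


Answer: Put price = 0.0665

Derivation:
Put-call parity: C - P = S_0 * exp(-qT) - K * exp(-rT).
S_0 * exp(-qT) = 1.0500 * 1.00000000 = 1.05000000
K * exp(-rT) = 1.0200 * 0.94459407 = 0.96348595
P = C - S*exp(-qT) + K*exp(-rT)
P = 0.1530 - 1.05000000 + 0.96348595 = 0.0665


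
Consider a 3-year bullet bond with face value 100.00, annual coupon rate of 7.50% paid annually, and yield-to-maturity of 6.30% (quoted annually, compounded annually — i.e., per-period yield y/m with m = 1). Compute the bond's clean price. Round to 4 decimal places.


Answer: Price = 103.1899

Derivation:
Coupon per period c = face * coupon_rate / m = 7.500000
Periods per year m = 1; per-period yield y/m = 0.063000
Number of cashflows N = 3
Cashflows (t years, CF_t, discount factor 1/(1+y/m)^(m*t), PV):
  t = 1.0000: CF_t = 7.500000, DF = 0.940734, PV = 7.055503
  t = 2.0000: CF_t = 7.500000, DF = 0.884980, PV = 6.637350
  t = 3.0000: CF_t = 107.500000, DF = 0.832531, PV = 89.497040
Price P = sum_t PV_t = 103.189893


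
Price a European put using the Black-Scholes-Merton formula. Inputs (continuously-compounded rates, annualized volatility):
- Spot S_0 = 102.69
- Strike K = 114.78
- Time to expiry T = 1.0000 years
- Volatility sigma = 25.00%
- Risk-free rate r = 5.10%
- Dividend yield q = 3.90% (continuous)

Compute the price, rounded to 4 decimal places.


Answer: Price = 16.2927

Derivation:
d1 = (ln(S/K) + (r - q + 0.5*sigma^2) * T) / (sigma * sqrt(T)) = -0.27221005
d2 = d1 - sigma * sqrt(T) = -0.52221005
exp(-rT) = 0.95027867; exp(-qT) = 0.96175071
P = K * exp(-rT) * N(-d2) - S_0 * exp(-qT) * N(-d1)
N(-d1) = 0.60726974; N(-d2) = 0.69923795
P = 114.7800 * 0.95027867 * 0.69923795 - 102.6900 * 0.96175071 * 0.60726974 = 16.2927


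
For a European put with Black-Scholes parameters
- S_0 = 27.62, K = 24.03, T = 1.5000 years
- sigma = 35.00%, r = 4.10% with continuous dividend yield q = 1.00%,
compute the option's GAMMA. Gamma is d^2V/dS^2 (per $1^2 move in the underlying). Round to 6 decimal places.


d1 = 0.6476266544; d2 = 0.2189659494
phi(d1) = 0.3234700744; exp(-qT) = 0.9851119396; exp(-rT) = 0.9403529457
Gamma = exp(-qT) * phi(d1) / (S * sigma * sqrt(T)) = 0.9851119396 * 0.3234700744 / (27.6200 * 0.3500 * 1.2247448714) = 0.026914

Answer: Gamma = 0.026914


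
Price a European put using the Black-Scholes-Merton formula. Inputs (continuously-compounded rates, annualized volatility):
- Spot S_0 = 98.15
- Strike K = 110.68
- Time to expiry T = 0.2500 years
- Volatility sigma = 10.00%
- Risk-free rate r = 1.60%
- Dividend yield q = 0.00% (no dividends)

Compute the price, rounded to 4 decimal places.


d1 = (ln(S/K) + (r - q + 0.5*sigma^2) * T) / (sigma * sqrt(T)) = -2.29792468
d2 = d1 - sigma * sqrt(T) = -2.34792468
exp(-rT) = 0.99600799; exp(-qT) = 1.00000000
P = K * exp(-rT) * N(-d2) - S_0 * exp(-qT) * N(-d1)
N(-d1) = 0.98921696; N(-d2) = 0.99056083
P = 110.6800 * 0.99600799 * 0.99056083 - 98.1500 * 1.00000000 * 0.98921696 = 12.1060

Answer: Price = 12.1060


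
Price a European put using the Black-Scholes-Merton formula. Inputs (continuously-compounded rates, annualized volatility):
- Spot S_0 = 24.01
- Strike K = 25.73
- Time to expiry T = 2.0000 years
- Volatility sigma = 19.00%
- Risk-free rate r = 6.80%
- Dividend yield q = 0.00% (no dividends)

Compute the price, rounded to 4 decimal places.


Answer: Price = 1.7831

Derivation:
d1 = (ln(S/K) + (r - q + 0.5*sigma^2) * T) / (sigma * sqrt(T)) = 0.38300172
d2 = d1 - sigma * sqrt(T) = 0.11430115
exp(-rT) = 0.87284263; exp(-qT) = 1.00000000
P = K * exp(-rT) * N(-d2) - S_0 * exp(-qT) * N(-d1)
N(-d1) = 0.35085924; N(-d2) = 0.45449954
P = 25.7300 * 0.87284263 * 0.45449954 - 24.0100 * 1.00000000 * 0.35085924 = 1.7831


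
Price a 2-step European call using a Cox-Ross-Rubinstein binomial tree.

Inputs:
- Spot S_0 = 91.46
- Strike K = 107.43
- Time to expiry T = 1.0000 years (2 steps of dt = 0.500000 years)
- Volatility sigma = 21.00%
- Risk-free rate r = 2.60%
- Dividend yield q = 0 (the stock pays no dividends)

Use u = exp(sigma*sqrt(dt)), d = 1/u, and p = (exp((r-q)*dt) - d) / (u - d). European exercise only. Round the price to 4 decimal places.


dt = T/N = 0.500000
u = exp(sigma*sqrt(dt)) = 1.160084; d = 1/u = 0.862007
p = (exp((r-q)*dt) - d) / (u - d) = 0.506842
Discount per step: exp(-r*dt) = 0.987084
Stock lattice S(k, i) with i counting down-moves:
  k=0: S(0,0) = 91.4600
  k=1: S(1,0) = 106.1013; S(1,1) = 78.8391
  k=2: S(2,0) = 123.0864; S(2,1) = 91.4600; S(2,2) = 67.9598
Terminal payoffs V(N, i) = max(S_T - K, 0):
  V(2,0) = 15.656402; V(2,1) = 0.000000; V(2,2) = 0.000000
Backward induction: V(k, i) = exp(-r*dt) * [p * V(k+1, i) + (1-p) * V(k+1, i+1)].
  V(1,0) = exp(-r*dt) * [p*15.656402 + (1-p)*0.000000] = 7.832838
  V(1,1) = exp(-r*dt) * [p*0.000000 + (1-p)*0.000000] = 0.000000
  V(0,0) = exp(-r*dt) * [p*7.832838 + (1-p)*0.000000] = 3.918739

Answer: Price = V(0,0) = 3.9187


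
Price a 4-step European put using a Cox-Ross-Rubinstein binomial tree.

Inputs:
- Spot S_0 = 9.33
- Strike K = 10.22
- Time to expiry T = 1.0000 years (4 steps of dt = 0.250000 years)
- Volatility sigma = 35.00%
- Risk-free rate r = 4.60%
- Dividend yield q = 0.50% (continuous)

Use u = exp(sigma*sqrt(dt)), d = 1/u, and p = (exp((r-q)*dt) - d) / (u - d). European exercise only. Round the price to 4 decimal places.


Answer: Price = V(0,0) = 1.6119

Derivation:
dt = T/N = 0.250000
u = exp(sigma*sqrt(dt)) = 1.191246; d = 1/u = 0.839457
p = (exp((r-q)*dt) - d) / (u - d) = 0.485648
Discount per step: exp(-r*dt) = 0.988566
Stock lattice S(k, i) with i counting down-moves:
  k=0: S(0,0) = 9.3300
  k=1: S(1,0) = 11.1143; S(1,1) = 7.8321
  k=2: S(2,0) = 13.2399; S(2,1) = 9.3300; S(2,2) = 6.5747
  k=3: S(3,0) = 15.7720; S(3,1) = 11.1143; S(3,2) = 7.8321; S(3,3) = 5.5192
  k=4: S(4,0) = 18.7883; S(4,1) = 13.2399; S(4,2) = 9.3300; S(4,3) = 6.5747; S(4,4) = 4.6331
Terminal payoffs V(N, i) = max(K - S_T, 0):
  V(4,0) = 0.000000; V(4,1) = 0.000000; V(4,2) = 0.890000; V(4,3) = 3.645260; V(4,4) = 5.586859
Backward induction: V(k, i) = exp(-r*dt) * [p * V(k+1, i) + (1-p) * V(k+1, i+1)].
  V(3,0) = exp(-r*dt) * [p*0.000000 + (1-p)*0.000000] = 0.000000
  V(3,1) = exp(-r*dt) * [p*0.000000 + (1-p)*0.890000] = 0.452539
  V(3,2) = exp(-r*dt) * [p*0.890000 + (1-p)*3.645260] = 2.280793
  V(3,3) = exp(-r*dt) * [p*3.645260 + (1-p)*5.586859] = 4.590826
  V(2,0) = exp(-r*dt) * [p*0.000000 + (1-p)*0.452539] = 0.230103
  V(2,1) = exp(-r*dt) * [p*0.452539 + (1-p)*2.280793] = 1.376979
  V(2,2) = exp(-r*dt) * [p*2.280793 + (1-p)*4.590826] = 3.429299
  V(1,0) = exp(-r*dt) * [p*0.230103 + (1-p)*1.376979] = 0.810625
  V(1,1) = exp(-r*dt) * [p*1.376979 + (1-p)*3.429299] = 2.404779
  V(0,0) = exp(-r*dt) * [p*0.810625 + (1-p)*2.404779] = 1.611937


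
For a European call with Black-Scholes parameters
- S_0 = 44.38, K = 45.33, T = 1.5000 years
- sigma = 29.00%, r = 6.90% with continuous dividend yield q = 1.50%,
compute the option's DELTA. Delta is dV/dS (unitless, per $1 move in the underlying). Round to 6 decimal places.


Answer: Delta = 0.621197

Derivation:
d1 = 0.3460111273; d2 = -0.0091648854
phi(d1) = 0.3757615985; exp(-qT) = 0.9777512372; exp(-rT) = 0.9016760227
N(d1) = 0.6353328239
Delta = exp(-qT) * N(d1) = 0.9777512372 * 0.6353328239 = 0.621197


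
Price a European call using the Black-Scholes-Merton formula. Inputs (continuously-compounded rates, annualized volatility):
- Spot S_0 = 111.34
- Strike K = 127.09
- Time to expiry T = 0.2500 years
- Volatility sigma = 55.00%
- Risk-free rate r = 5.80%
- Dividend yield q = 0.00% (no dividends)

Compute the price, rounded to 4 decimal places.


d1 = (ln(S/K) + (r - q + 0.5*sigma^2) * T) / (sigma * sqrt(T)) = -0.29088878
d2 = d1 - sigma * sqrt(T) = -0.56588878
exp(-rT) = 0.98560462; exp(-qT) = 1.00000000
C = S_0 * exp(-qT) * N(d1) - K * exp(-rT) * N(d2)
N(d1) = 0.38556819; N(d2) = 0.28573470
C = 111.3400 * 1.00000000 * 0.38556819 - 127.0900 * 0.98560462 * 0.28573470 = 7.1379

Answer: Price = 7.1379


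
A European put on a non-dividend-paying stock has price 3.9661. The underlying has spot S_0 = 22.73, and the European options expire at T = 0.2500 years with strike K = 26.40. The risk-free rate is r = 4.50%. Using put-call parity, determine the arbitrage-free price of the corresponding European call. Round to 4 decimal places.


Put-call parity: C - P = S_0 * exp(-qT) - K * exp(-rT).
S_0 * exp(-qT) = 22.7300 * 1.00000000 = 22.73000000
K * exp(-rT) = 26.4000 * 0.98881304 = 26.10466438
C = P + S*exp(-qT) - K*exp(-rT)
C = 3.9661 + 22.73000000 - 26.10466438 = 0.5914

Answer: Call price = 0.5914


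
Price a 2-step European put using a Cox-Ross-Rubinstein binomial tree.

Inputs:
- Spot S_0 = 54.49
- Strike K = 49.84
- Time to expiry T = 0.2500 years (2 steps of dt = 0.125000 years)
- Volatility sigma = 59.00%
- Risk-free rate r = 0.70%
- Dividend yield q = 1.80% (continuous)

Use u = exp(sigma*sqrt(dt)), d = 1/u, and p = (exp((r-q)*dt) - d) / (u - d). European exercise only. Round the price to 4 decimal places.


dt = T/N = 0.125000
u = exp(sigma*sqrt(dt)) = 1.231948; d = 1/u = 0.811723
p = (exp((r-q)*dt) - d) / (u - d) = 0.444769
Discount per step: exp(-r*dt) = 0.999125
Stock lattice S(k, i) with i counting down-moves:
  k=0: S(0,0) = 54.4900
  k=1: S(1,0) = 67.1288; S(1,1) = 44.2308
  k=2: S(2,0) = 82.6992; S(2,1) = 54.4900; S(2,2) = 35.9031
Terminal payoffs V(N, i) = max(K - S_T, 0):
  V(2,0) = 0.000000; V(2,1) = 0.000000; V(2,2) = 13.936880
Backward induction: V(k, i) = exp(-r*dt) * [p * V(k+1, i) + (1-p) * V(k+1, i+1)].
  V(1,0) = exp(-r*dt) * [p*0.000000 + (1-p)*0.000000] = 0.000000
  V(1,1) = exp(-r*dt) * [p*0.000000 + (1-p)*13.936880] = 7.731415
  V(0,0) = exp(-r*dt) * [p*0.000000 + (1-p)*7.731415] = 4.288964

Answer: Price = V(0,0) = 4.2890


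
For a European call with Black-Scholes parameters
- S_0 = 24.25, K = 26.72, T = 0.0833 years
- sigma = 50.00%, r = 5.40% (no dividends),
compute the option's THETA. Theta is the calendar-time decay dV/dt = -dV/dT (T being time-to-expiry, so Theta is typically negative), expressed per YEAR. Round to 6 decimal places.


d1 = -0.5688155534; d2 = -0.7131242503
phi(d1) = 0.3393531070; exp(-qT) = 1.0000000000; exp(-rT) = 0.9955119017
Theta = -S*exp(-qT)*phi(d1)*sigma/(2*sqrt(T)) - r*K*exp(-rT)*N(d2) + q*S*exp(-qT)*N(d1)
N(d1) = 0.2847406592; N(d2) = 0.2378844373; sqrt(T) = 0.2886173938
Term 1 = -24.2500 * 1.0000000000 * 0.3393531070 * 0.5000 / (2 * 0.2886173938) = -7.1282197656
Term 2 = -0.0540 * 26.7200 * 0.9955119017 * 0.2378844373 = -0.3416982079
Term 3 = 0 (no dividend yield, q = 0)
Theta = -7.1282197656 + (-0.3416982079) + (0.0000000000) = -7.469918

Answer: Theta = -7.469918


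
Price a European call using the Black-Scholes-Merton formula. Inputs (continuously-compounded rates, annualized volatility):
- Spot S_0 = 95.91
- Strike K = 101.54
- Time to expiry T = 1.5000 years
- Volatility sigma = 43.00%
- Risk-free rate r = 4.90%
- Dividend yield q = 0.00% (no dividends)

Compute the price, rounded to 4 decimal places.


d1 = (ln(S/K) + (r - q + 0.5*sigma^2) * T) / (sigma * sqrt(T)) = 0.29457002
d2 = d1 - sigma * sqrt(T) = -0.23207027
exp(-rT) = 0.92913615; exp(-qT) = 1.00000000
C = S_0 * exp(-qT) * N(d1) - K * exp(-rT) * N(d2)
N(d1) = 0.61583882; N(d2) = 0.40824172
C = 95.9100 * 1.00000000 * 0.61583882 - 101.5400 * 0.92913615 * 0.40824172 = 20.5497

Answer: Price = 20.5497


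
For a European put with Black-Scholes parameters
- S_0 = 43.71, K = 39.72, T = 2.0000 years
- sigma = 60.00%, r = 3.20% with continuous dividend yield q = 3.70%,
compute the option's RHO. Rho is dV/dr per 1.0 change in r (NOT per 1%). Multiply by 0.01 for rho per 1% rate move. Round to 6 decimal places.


d1 = 0.5252884967; d2 = -0.3232396407
phi(d1) = 0.3475306086; exp(-qT) = 0.9286716938; exp(-rT) = 0.9380049995
N(-d2) = 0.6267431190
Rho = -K*T*exp(-rT)*N(-d2) = -39.7200 * 2.0000 * 0.9380049995 * 0.6267431190 = -46.701837

Answer: Rho = -46.701837


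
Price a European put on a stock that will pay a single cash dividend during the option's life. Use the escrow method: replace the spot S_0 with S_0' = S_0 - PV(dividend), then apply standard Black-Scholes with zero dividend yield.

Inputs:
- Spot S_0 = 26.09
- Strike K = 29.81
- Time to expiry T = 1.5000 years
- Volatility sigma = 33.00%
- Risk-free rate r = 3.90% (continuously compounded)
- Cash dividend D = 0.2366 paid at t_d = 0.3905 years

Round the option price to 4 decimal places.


PV(D) = D * exp(-r * t_d) = 0.2366 * 0.98488588 = 0.23302400
S_0' = S_0 - PV(D) = 26.0900 - 0.23302400 = 25.85697600
d1 = (ln(S_0'/K) + (r + sigma^2/2)*T) / (sigma*sqrt(T)) = -0.00516738
d2 = d1 - sigma*sqrt(T) = -0.40933319
exp(-rT) = 0.94317824
N(-d1) = 0.50206148; N(-d2) = 0.65885242
P = K * exp(-rT) * N(-d2) - S_0' * N(-d1) = 29.8100 * 0.94317824 * 0.65885242 - 25.85697600 * 0.50206148 = 5.5426

Answer: Price = 5.5426


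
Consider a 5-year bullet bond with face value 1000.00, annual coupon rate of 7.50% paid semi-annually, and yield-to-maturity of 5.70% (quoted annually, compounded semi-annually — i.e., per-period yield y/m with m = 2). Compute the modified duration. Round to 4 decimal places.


Coupon per period c = face * coupon_rate / m = 37.500000
Periods per year m = 2; per-period yield y/m = 0.028500
Number of cashflows N = 10
Cashflows (t years, CF_t, discount factor 1/(1+y/m)^(m*t), PV):
  t = 0.5000: CF_t = 37.500000, DF = 0.972290, PV = 36.460865
  t = 1.0000: CF_t = 37.500000, DF = 0.945347, PV = 35.450525
  t = 1.5000: CF_t = 37.500000, DF = 0.919152, PV = 34.468182
  t = 2.0000: CF_t = 37.500000, DF = 0.893682, PV = 33.513060
  t = 2.5000: CF_t = 37.500000, DF = 0.868917, PV = 32.584404
  t = 3.0000: CF_t = 37.500000, DF = 0.844840, PV = 31.681482
  t = 3.5000: CF_t = 37.500000, DF = 0.821429, PV = 30.803580
  t = 4.0000: CF_t = 37.500000, DF = 0.798667, PV = 29.950005
  t = 4.5000: CF_t = 37.500000, DF = 0.776536, PV = 29.120083
  t = 5.0000: CF_t = 1037.500000, DF = 0.755018, PV = 783.330695
Price P = sum_t PV_t = 1077.362883
First compute Macaulay numerator sum_t t * PV_t:
  t * PV_t at t = 0.5000: 18.230433
  t * PV_t at t = 1.0000: 35.450525
  t * PV_t at t = 1.5000: 51.702273
  t * PV_t at t = 2.0000: 67.026120
  t * PV_t at t = 2.5000: 81.461011
  t * PV_t at t = 3.0000: 95.044447
  t * PV_t at t = 3.5000: 107.812531
  t * PV_t at t = 4.0000: 119.800020
  t * PV_t at t = 4.5000: 131.040372
  t * PV_t at t = 5.0000: 3916.653477
Macaulay duration D = 4624.221209 / 1077.362883 = 4.292167
Modified duration = D / (1 + y/m) = 4.292167 / (1 + 0.028500) = 4.173230

Answer: Modified duration = 4.1732


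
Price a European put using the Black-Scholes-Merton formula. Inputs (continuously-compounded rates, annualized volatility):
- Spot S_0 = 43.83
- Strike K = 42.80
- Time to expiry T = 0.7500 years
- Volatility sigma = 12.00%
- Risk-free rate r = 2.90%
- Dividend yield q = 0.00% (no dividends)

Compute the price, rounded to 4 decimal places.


Answer: Price = 0.9681

Derivation:
d1 = (ln(S/K) + (r - q + 0.5*sigma^2) * T) / (sigma * sqrt(T)) = 0.49007812
d2 = d1 - sigma * sqrt(T) = 0.38615507
exp(-rT) = 0.97848483; exp(-qT) = 1.00000000
P = K * exp(-rT) * N(-d2) - S_0 * exp(-qT) * N(-d1)
N(-d1) = 0.31203931; N(-d2) = 0.34969091
P = 42.8000 * 0.97848483 * 0.34969091 - 43.8300 * 1.00000000 * 0.31203931 = 0.9681


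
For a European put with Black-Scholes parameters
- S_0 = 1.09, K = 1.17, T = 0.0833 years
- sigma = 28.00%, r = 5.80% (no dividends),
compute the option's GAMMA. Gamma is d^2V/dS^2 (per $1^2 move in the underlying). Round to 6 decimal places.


d1 = -0.7762289888; d2 = -0.8570418591
phi(d1) = 0.2951698709; exp(-qT) = 1.0000000000; exp(-rT) = 0.9951802524
Gamma = exp(-qT) * phi(d1) / (S * sigma * sqrt(T)) = 1.0000000000 * 0.2951698709 / (1.0900 * 0.2800 * 0.2886173938) = 3.350927

Answer: Gamma = 3.350927


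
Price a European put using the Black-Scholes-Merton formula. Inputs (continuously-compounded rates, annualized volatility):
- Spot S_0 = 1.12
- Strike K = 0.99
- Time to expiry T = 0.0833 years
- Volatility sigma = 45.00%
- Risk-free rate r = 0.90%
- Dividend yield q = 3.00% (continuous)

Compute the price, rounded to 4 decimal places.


Answer: Price = 0.0128

Derivation:
d1 = (ln(S/K) + (r - q + 0.5*sigma^2) * T) / (sigma * sqrt(T)) = 1.00143226
d2 = d1 - sigma * sqrt(T) = 0.87155443
exp(-rT) = 0.99925058; exp(-qT) = 0.99750412
P = K * exp(-rT) * N(-d2) - S_0 * exp(-qT) * N(-d1)
N(-d1) = 0.15830894; N(-d2) = 0.19172575
P = 0.9900 * 0.99925058 * 0.19172575 - 1.1200 * 0.99750412 * 0.15830894 = 0.0128


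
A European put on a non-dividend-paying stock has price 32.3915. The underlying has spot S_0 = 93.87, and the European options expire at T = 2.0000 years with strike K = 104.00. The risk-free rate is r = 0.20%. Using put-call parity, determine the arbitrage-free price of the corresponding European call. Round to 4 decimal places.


Put-call parity: C - P = S_0 * exp(-qT) - K * exp(-rT).
S_0 * exp(-qT) = 93.8700 * 1.00000000 = 93.87000000
K * exp(-rT) = 104.0000 * 0.99600799 = 103.58483089
C = P + S*exp(-qT) - K*exp(-rT)
C = 32.3915 + 93.87000000 - 103.58483089 = 22.6767

Answer: Call price = 22.6767


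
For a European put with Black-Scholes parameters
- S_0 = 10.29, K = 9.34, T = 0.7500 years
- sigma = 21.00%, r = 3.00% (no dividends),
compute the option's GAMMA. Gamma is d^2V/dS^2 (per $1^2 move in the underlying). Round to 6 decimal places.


d1 = 0.7472770870; d2 = 0.5654117522
phi(d1) = 0.3017519202; exp(-qT) = 1.0000000000; exp(-rT) = 0.9777512372
Gamma = exp(-qT) * phi(d1) / (S * sigma * sqrt(T)) = 1.0000000000 * 0.3017519202 / (10.2900 * 0.2100 * 0.8660254038) = 0.161244

Answer: Gamma = 0.161244


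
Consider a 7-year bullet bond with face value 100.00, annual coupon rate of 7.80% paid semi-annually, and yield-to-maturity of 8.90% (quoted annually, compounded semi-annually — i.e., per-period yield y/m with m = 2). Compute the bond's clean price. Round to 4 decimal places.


Coupon per period c = face * coupon_rate / m = 3.900000
Periods per year m = 2; per-period yield y/m = 0.044500
Number of cashflows N = 14
Cashflows (t years, CF_t, discount factor 1/(1+y/m)^(m*t), PV):
  t = 0.5000: CF_t = 3.900000, DF = 0.957396, PV = 3.733844
  t = 1.0000: CF_t = 3.900000, DF = 0.916607, PV = 3.574767
  t = 1.5000: CF_t = 3.900000, DF = 0.877556, PV = 3.422467
  t = 2.0000: CF_t = 3.900000, DF = 0.840168, PV = 3.276656
  t = 2.5000: CF_t = 3.900000, DF = 0.804374, PV = 3.137057
  t = 3.0000: CF_t = 3.900000, DF = 0.770104, PV = 3.003405
  t = 3.5000: CF_t = 3.900000, DF = 0.737294, PV = 2.875448
  t = 4.0000: CF_t = 3.900000, DF = 0.705883, PV = 2.752942
  t = 4.5000: CF_t = 3.900000, DF = 0.675809, PV = 2.635655
  t = 5.0000: CF_t = 3.900000, DF = 0.647017, PV = 2.523366
  t = 5.5000: CF_t = 3.900000, DF = 0.619451, PV = 2.415860
  t = 6.0000: CF_t = 3.900000, DF = 0.593060, PV = 2.312934
  t = 6.5000: CF_t = 3.900000, DF = 0.567793, PV = 2.214394
  t = 7.0000: CF_t = 103.900000, DF = 0.543603, PV = 56.480343
Price P = sum_t PV_t = 94.359137

Answer: Price = 94.3591


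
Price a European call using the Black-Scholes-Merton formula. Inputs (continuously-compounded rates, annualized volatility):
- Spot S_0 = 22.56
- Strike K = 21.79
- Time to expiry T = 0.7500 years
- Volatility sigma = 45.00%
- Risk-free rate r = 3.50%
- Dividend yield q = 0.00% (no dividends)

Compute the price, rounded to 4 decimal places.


Answer: Price = 4.0904

Derivation:
d1 = (ln(S/K) + (r - q + 0.5*sigma^2) * T) / (sigma * sqrt(T)) = 0.35132348
d2 = d1 - sigma * sqrt(T) = -0.03838795
exp(-rT) = 0.97409154; exp(-qT) = 1.00000000
C = S_0 * exp(-qT) * N(d1) - K * exp(-rT) * N(d2)
N(d1) = 0.63732716; N(d2) = 0.48468918
C = 22.5600 * 1.00000000 * 0.63732716 - 21.7900 * 0.97409154 * 0.48468918 = 4.0904


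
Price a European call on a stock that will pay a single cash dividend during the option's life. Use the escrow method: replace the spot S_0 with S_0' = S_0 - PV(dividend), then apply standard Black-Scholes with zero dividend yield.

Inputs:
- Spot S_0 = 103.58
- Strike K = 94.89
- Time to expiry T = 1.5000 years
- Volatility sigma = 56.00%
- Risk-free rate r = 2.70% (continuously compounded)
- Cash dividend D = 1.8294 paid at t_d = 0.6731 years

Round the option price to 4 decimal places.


PV(D) = D * exp(-r * t_d) = 1.8294 * 0.98199045 = 1.79645332
S_0' = S_0 - PV(D) = 103.5800 - 1.79645332 = 101.78354668
d1 = (ln(S_0'/K) + (r + sigma^2/2)*T) / (sigma*sqrt(T)) = 0.50423059
d2 = d1 - sigma*sqrt(T) = -0.18162654
exp(-rT) = 0.96030916
N(d1) = 0.69295033; N(d2) = 0.42793791
C = S_0' * N(d1) - K * exp(-rT) * N(d2) = 101.78354668 * 0.69295033 - 94.8900 * 0.96030916 * 0.42793791 = 31.5356

Answer: Price = 31.5356


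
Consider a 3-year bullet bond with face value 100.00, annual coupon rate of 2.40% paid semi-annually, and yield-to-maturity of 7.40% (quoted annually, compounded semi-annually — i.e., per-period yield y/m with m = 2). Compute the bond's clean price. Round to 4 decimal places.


Coupon per period c = face * coupon_rate / m = 1.200000
Periods per year m = 2; per-period yield y/m = 0.037000
Number of cashflows N = 6
Cashflows (t years, CF_t, discount factor 1/(1+y/m)^(m*t), PV):
  t = 0.5000: CF_t = 1.200000, DF = 0.964320, PV = 1.157184
  t = 1.0000: CF_t = 1.200000, DF = 0.929913, PV = 1.115896
  t = 1.5000: CF_t = 1.200000, DF = 0.896734, PV = 1.076081
  t = 2.0000: CF_t = 1.200000, DF = 0.864739, PV = 1.037687
  t = 2.5000: CF_t = 1.200000, DF = 0.833885, PV = 1.000662
  t = 3.0000: CF_t = 101.200000, DF = 0.804132, PV = 81.378180
Price P = sum_t PV_t = 86.765690

Answer: Price = 86.7657


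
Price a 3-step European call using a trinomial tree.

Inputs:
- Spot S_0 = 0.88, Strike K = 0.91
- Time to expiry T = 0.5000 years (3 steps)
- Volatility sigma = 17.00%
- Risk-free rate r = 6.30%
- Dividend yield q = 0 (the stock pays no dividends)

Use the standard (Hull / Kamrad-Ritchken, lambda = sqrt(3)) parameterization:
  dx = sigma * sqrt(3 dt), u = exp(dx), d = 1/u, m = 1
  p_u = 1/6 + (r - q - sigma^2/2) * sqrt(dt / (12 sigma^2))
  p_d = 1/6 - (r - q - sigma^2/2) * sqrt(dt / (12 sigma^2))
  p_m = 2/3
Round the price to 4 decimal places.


dt = T/N = 0.166667; dx = sigma*sqrt(3*dt) = 0.120208
u = exp(dx) = 1.127732; d = 1/u = 0.886736
p_u = 0.200324, p_m = 0.666667, p_d = 0.133010
Discount per step: exp(-r*dt) = 0.989555
Stock lattice S(k, j) with j the centered position index:
  k=0: S(0,+0) = 0.8800
  k=1: S(1,-1) = 0.7803; S(1,+0) = 0.8800; S(1,+1) = 0.9924
  k=2: S(2,-2) = 0.6919; S(2,-1) = 0.7803; S(2,+0) = 0.8800; S(2,+1) = 0.9924; S(2,+2) = 1.1192
  k=3: S(3,-3) = 0.6136; S(3,-2) = 0.6919; S(3,-1) = 0.7803; S(3,+0) = 0.8800; S(3,+1) = 0.9924; S(3,+2) = 1.1192; S(3,+3) = 1.2621
Terminal payoffs V(N, j) = max(S_T - K, 0):
  V(3,-3) = 0.000000; V(3,-2) = 0.000000; V(3,-1) = 0.000000; V(3,+0) = 0.000000; V(3,+1) = 0.082404; V(3,+2) = 0.209165; V(3,+3) = 0.352118
Backward induction: V(k, j) = exp(-r*dt) * [p_u * V(k+1, j+1) + p_m * V(k+1, j) + p_d * V(k+1, j-1)]
  V(2,-2) = exp(-r*dt) * [p_u*0.000000 + p_m*0.000000 + p_d*0.000000] = 0.000000
  V(2,-1) = exp(-r*dt) * [p_u*0.000000 + p_m*0.000000 + p_d*0.000000] = 0.000000
  V(2,+0) = exp(-r*dt) * [p_u*0.082404 + p_m*0.000000 + p_d*0.000000] = 0.016335
  V(2,+1) = exp(-r*dt) * [p_u*0.209165 + p_m*0.082404 + p_d*0.000000] = 0.095825
  V(2,+2) = exp(-r*dt) * [p_u*0.352118 + p_m*0.209165 + p_d*0.082404] = 0.218634
  V(1,-1) = exp(-r*dt) * [p_u*0.016335 + p_m*0.000000 + p_d*0.000000] = 0.003238
  V(1,+0) = exp(-r*dt) * [p_u*0.095825 + p_m*0.016335 + p_d*0.000000] = 0.029772
  V(1,+1) = exp(-r*dt) * [p_u*0.218634 + p_m*0.095825 + p_d*0.016335] = 0.108706
  V(0,+0) = exp(-r*dt) * [p_u*0.108706 + p_m*0.029772 + p_d*0.003238] = 0.041616

Answer: Price = V(0,0) = 0.0416


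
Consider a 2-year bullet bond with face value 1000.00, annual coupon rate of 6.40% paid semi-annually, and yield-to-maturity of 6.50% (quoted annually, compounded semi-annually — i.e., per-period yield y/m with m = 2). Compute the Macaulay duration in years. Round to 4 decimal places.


Answer: Macaulay duration = 1.9088 years

Derivation:
Coupon per period c = face * coupon_rate / m = 32.000000
Periods per year m = 2; per-period yield y/m = 0.032500
Number of cashflows N = 4
Cashflows (t years, CF_t, discount factor 1/(1+y/m)^(m*t), PV):
  t = 0.5000: CF_t = 32.000000, DF = 0.968523, PV = 30.992736
  t = 1.0000: CF_t = 32.000000, DF = 0.938037, PV = 30.017178
  t = 1.5000: CF_t = 32.000000, DF = 0.908510, PV = 29.072327
  t = 2.0000: CF_t = 1032.000000, DF = 0.879913, PV = 908.070267
Price P = sum_t PV_t = 998.152508
Macaulay numerator sum_t t * PV_t:
  t * PV_t at t = 0.5000: 15.496368
  t * PV_t at t = 1.0000: 30.017178
  t * PV_t at t = 1.5000: 43.608491
  t * PV_t at t = 2.0000: 1816.140535
Macaulay duration D = (sum_t t * PV_t) / P = 1905.262571 / 998.152508 = 1.908789


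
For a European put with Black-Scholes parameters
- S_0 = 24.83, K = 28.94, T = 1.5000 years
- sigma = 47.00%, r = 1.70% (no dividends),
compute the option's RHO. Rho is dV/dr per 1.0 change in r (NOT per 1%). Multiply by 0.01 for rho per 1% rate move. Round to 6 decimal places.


d1 = 0.0660196175; d2 = -0.5096104721
phi(d1) = 0.3980738142; exp(-qT) = 1.0000000000; exp(-rT) = 0.9748223790
N(-d2) = 0.6948378071
Rho = -K*T*exp(-rT)*N(-d2) = -28.9400 * 1.5000 * 0.9748223790 * 0.6948378071 = -29.403479

Answer: Rho = -29.403479


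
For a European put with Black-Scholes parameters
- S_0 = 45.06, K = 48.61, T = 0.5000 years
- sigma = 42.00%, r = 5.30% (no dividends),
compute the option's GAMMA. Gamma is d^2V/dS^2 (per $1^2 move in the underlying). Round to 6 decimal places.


Answer: Gamma = 0.029807

Derivation:
d1 = -0.0176249263; d2 = -0.3146097744
phi(d1) = 0.3988803219; exp(-qT) = 1.0000000000; exp(-rT) = 0.9738480438
Gamma = exp(-qT) * phi(d1) / (S * sigma * sqrt(T)) = 1.0000000000 * 0.3988803219 / (45.0600 * 0.4200 * 0.7071067812) = 0.029807


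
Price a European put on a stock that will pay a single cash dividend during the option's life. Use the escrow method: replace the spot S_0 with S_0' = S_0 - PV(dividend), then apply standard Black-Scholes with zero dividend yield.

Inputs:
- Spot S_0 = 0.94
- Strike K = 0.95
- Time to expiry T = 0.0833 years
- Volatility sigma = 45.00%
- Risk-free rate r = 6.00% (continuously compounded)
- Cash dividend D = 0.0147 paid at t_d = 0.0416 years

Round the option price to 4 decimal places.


Answer: Price = 0.0590

Derivation:
PV(D) = D * exp(-r * t_d) = 0.0147 * 0.99750711 = 0.01466335
S_0' = S_0 - PV(D) = 0.9400 - 0.01466335 = 0.92533665
d1 = (ln(S_0'/K) + (r + sigma^2/2)*T) / (sigma*sqrt(T)) = -0.09911043
d2 = d1 - sigma*sqrt(T) = -0.22898826
exp(-rT) = 0.99501447
N(-d1) = 0.53947470; N(-d2) = 0.59056098
P = K * exp(-rT) * N(-d2) - S_0' * N(-d1) = 0.9500 * 0.99501447 * 0.59056098 - 0.92533665 * 0.53947470 = 0.0590


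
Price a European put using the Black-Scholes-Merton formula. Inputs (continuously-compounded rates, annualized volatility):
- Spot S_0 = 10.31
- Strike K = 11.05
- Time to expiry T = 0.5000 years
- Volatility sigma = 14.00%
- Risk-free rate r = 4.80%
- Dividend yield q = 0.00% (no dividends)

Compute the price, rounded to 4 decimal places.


d1 = (ln(S/K) + (r - q + 0.5*sigma^2) * T) / (sigma * sqrt(T)) = -0.40826456
d2 = d1 - sigma * sqrt(T) = -0.50725951
exp(-rT) = 0.97628571; exp(-qT) = 1.00000000
P = K * exp(-rT) * N(-d2) - S_0 * exp(-qT) * N(-d1)
N(-d1) = 0.65846027; N(-d2) = 0.69401363
P = 11.0500 * 0.97628571 * 0.69401363 - 10.3100 * 1.00000000 * 0.65846027 = 0.6983

Answer: Price = 0.6983


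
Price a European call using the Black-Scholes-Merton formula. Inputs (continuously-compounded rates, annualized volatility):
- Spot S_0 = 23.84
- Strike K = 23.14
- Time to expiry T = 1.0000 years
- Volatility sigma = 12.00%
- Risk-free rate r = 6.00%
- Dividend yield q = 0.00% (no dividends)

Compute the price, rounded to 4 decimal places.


Answer: Price = 2.4070

Derivation:
d1 = (ln(S/K) + (r - q + 0.5*sigma^2) * T) / (sigma * sqrt(T)) = 0.80835100
d2 = d1 - sigma * sqrt(T) = 0.68835100
exp(-rT) = 0.94176453; exp(-qT) = 1.00000000
C = S_0 * exp(-qT) * N(d1) - K * exp(-rT) * N(d2)
N(d1) = 0.79055573; N(d2) = 0.75438411
C = 23.8400 * 1.00000000 * 0.79055573 - 23.1400 * 0.94176453 * 0.75438411 = 2.4070


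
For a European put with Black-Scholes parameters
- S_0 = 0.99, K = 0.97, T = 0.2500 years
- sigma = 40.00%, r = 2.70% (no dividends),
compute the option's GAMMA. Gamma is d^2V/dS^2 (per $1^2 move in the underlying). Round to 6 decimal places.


Answer: Gamma = 1.959619

Derivation:
d1 = 0.2357943582; d2 = 0.0357943582
phi(d1) = 0.3880046236; exp(-qT) = 1.0000000000; exp(-rT) = 0.9932727301
Gamma = exp(-qT) * phi(d1) / (S * sigma * sqrt(T)) = 1.0000000000 * 0.3880046236 / (0.9900 * 0.4000 * 0.5000000000) = 1.959619


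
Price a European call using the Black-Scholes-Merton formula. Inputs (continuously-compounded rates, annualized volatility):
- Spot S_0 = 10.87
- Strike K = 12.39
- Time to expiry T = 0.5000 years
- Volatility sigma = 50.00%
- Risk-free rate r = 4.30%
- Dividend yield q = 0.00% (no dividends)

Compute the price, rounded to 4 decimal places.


d1 = (ln(S/K) + (r - q + 0.5*sigma^2) * T) / (sigma * sqrt(T)) = -0.13260513
d2 = d1 - sigma * sqrt(T) = -0.48615852
exp(-rT) = 0.97872948; exp(-qT) = 1.00000000
C = S_0 * exp(-qT) * N(d1) - K * exp(-rT) * N(d2)
N(d1) = 0.44725284; N(d2) = 0.31342739
C = 10.8700 * 1.00000000 * 0.44725284 - 12.3900 * 0.97872948 * 0.31342739 = 1.0609

Answer: Price = 1.0609


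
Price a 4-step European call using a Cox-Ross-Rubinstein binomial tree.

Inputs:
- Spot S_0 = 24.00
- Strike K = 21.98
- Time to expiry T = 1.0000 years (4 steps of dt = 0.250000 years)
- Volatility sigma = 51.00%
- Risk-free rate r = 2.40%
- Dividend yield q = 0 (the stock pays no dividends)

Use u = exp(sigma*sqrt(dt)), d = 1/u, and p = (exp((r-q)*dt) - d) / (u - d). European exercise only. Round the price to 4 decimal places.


dt = T/N = 0.250000
u = exp(sigma*sqrt(dt)) = 1.290462; d = 1/u = 0.774916
p = (exp((r-q)*dt) - d) / (u - d) = 0.448266
Discount per step: exp(-r*dt) = 0.994018
Stock lattice S(k, i) with i counting down-moves:
  k=0: S(0,0) = 24.0000
  k=1: S(1,0) = 30.9711; S(1,1) = 18.5980
  k=2: S(2,0) = 39.9670; S(2,1) = 24.0000; S(2,2) = 14.4119
  k=3: S(3,0) = 51.5759; S(3,1) = 30.9711; S(3,2) = 18.5980; S(3,3) = 11.1680
  k=4: S(4,0) = 66.5567; S(4,1) = 39.9670; S(4,2) = 24.0000; S(4,3) = 14.4119; S(4,4) = 8.6543
Terminal payoffs V(N, i) = max(S_T - K, 0):
  V(4,0) = 44.576674; V(4,1) = 17.986989; V(4,2) = 2.020000; V(4,3) = 0.000000; V(4,4) = 0.000000
Backward induction: V(k, i) = exp(-r*dt) * [p * V(k+1, i) + (1-p) * V(k+1, i+1)].
  V(3,0) = exp(-r*dt) * [p*44.576674 + (1-p)*17.986989] = 29.727350
  V(3,1) = exp(-r*dt) * [p*17.986989 + (1-p)*2.020000] = 9.122564
  V(3,2) = exp(-r*dt) * [p*2.020000 + (1-p)*0.000000] = 0.900081
  V(3,3) = exp(-r*dt) * [p*0.000000 + (1-p)*0.000000] = 0.000000
  V(2,0) = exp(-r*dt) * [p*29.727350 + (1-p)*9.122564] = 18.249172
  V(2,1) = exp(-r*dt) * [p*9.122564 + (1-p)*0.900081] = 4.558510
  V(2,2) = exp(-r*dt) * [p*0.900081 + (1-p)*0.000000] = 0.401063
  V(1,0) = exp(-r*dt) * [p*18.249172 + (1-p)*4.558510] = 10.631592
  V(1,1) = exp(-r*dt) * [p*4.558510 + (1-p)*0.401063] = 2.251159
  V(0,0) = exp(-r*dt) * [p*10.631592 + (1-p)*2.251159] = 5.971886

Answer: Price = V(0,0) = 5.9719


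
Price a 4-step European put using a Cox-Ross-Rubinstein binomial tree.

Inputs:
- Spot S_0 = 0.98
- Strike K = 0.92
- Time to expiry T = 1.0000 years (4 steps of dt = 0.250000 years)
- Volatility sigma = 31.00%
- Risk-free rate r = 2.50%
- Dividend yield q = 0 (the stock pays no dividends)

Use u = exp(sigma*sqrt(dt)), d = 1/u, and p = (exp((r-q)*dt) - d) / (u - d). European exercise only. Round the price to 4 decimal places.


Answer: Price = V(0,0) = 0.0804

Derivation:
dt = T/N = 0.250000
u = exp(sigma*sqrt(dt)) = 1.167658; d = 1/u = 0.856415
p = (exp((r-q)*dt) - d) / (u - d) = 0.481471
Discount per step: exp(-r*dt) = 0.993769
Stock lattice S(k, i) with i counting down-moves:
  k=0: S(0,0) = 0.9800
  k=1: S(1,0) = 1.1443; S(1,1) = 0.8393
  k=2: S(2,0) = 1.3362; S(2,1) = 0.9800; S(2,2) = 0.7188
  k=3: S(3,0) = 1.5602; S(3,1) = 1.1443; S(3,2) = 0.8393; S(3,3) = 0.6156
  k=4: S(4,0) = 1.8217; S(4,1) = 1.3362; S(4,2) = 0.9800; S(4,3) = 0.7188; S(4,4) = 0.5272
Terminal payoffs V(N, i) = max(K - S_T, 0):
  V(4,0) = 0.000000; V(4,1) = 0.000000; V(4,2) = 0.000000; V(4,3) = 0.201222; V(4,4) = 0.392814
Backward induction: V(k, i) = exp(-r*dt) * [p * V(k+1, i) + (1-p) * V(k+1, i+1)].
  V(3,0) = exp(-r*dt) * [p*0.000000 + (1-p)*0.000000] = 0.000000
  V(3,1) = exp(-r*dt) * [p*0.000000 + (1-p)*0.000000] = 0.000000
  V(3,2) = exp(-r*dt) * [p*0.000000 + (1-p)*0.201222] = 0.103689
  V(3,3) = exp(-r*dt) * [p*0.201222 + (1-p)*0.392814] = 0.298696
  V(2,0) = exp(-r*dt) * [p*0.000000 + (1-p)*0.000000] = 0.000000
  V(2,1) = exp(-r*dt) * [p*0.000000 + (1-p)*0.103689] = 0.053431
  V(2,2) = exp(-r*dt) * [p*0.103689 + (1-p)*0.298696] = 0.203530
  V(1,0) = exp(-r*dt) * [p*0.000000 + (1-p)*0.053431] = 0.027533
  V(1,1) = exp(-r*dt) * [p*0.053431 + (1-p)*0.203530] = 0.130444
  V(0,0) = exp(-r*dt) * [p*0.027533 + (1-p)*0.130444] = 0.080391
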